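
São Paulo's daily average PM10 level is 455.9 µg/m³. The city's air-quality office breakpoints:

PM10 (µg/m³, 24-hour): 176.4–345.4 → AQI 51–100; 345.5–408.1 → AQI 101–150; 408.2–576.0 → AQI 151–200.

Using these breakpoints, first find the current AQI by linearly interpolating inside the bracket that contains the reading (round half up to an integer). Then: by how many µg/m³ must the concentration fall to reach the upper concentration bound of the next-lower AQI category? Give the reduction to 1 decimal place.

47.8

PM10 455.9: bracket 408.2–576.0 → index 151–200; slope 49/167.8, offset 47.7.
AQI = 151 + 49/167.8·47.7 ≈ 164.93 ⇒ 165.
Current AQI 165 is in the Unhealthy range (151–200). The next-lower category tops out at AQI 150, whose upper concentration bound is 408.1 µg/m³.
Reduction needed = 455.9 − 408.1 = 47.8 µg/m³.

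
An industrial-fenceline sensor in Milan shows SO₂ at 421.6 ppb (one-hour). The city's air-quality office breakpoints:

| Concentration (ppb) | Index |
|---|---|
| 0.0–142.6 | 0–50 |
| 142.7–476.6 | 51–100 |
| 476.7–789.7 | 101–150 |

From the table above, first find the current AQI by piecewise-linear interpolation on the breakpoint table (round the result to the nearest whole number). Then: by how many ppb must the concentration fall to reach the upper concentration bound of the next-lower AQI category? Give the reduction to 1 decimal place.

SO₂: 421.6 lies in 142.7–476.6, so I_lo=51, I_hi=100, C_lo=142.7, C_hi=476.6.
(100−51)/(476.6−142.7) × (421.6−142.7) + 51 = 49/333.9 × 278.9 + 51 ≈ 91.93 → 92.
Current AQI 92 is in the Moderate range (51–100). The next-lower category tops out at AQI 50, whose upper concentration bound is 142.6 ppb.
Reduction needed = 421.6 − 142.6 = 279.0 ppb.

279.0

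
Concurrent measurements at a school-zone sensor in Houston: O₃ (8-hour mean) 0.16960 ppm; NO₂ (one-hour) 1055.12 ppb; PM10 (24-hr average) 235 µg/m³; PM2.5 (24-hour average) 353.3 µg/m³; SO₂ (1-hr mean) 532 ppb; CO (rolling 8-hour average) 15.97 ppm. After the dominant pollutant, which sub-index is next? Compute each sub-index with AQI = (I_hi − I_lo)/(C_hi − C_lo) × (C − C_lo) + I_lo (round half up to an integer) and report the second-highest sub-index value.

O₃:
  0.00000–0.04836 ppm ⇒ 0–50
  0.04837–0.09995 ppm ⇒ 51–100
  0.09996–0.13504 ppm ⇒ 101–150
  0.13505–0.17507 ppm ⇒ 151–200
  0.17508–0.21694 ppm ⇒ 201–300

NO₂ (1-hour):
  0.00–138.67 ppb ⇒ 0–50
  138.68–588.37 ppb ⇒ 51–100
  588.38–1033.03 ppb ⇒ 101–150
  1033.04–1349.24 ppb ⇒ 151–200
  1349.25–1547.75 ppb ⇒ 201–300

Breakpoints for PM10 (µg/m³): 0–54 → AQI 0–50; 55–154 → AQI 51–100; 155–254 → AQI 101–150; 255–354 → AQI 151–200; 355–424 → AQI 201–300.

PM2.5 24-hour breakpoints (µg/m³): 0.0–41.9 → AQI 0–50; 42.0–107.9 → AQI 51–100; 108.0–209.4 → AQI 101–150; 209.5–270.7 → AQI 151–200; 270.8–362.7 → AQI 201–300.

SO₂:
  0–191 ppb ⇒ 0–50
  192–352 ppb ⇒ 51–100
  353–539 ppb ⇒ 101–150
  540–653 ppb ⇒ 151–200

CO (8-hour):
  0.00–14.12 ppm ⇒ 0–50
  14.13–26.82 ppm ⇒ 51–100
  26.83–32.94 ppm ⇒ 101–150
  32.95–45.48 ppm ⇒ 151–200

193

O₃ 0.16960: bracket 0.13505–0.17507 → index 151–200; slope 49/0.04002, offset 0.03455.
AQI = 151 + 49/0.04002·0.03455 ≈ 193.30 ⇒ 193.
NO₂: 1055.12 lies in 1033.04–1349.24, so I_lo=151, I_hi=200, C_lo=1033.04, C_hi=1349.24.
(200−151)/(1349.24−1033.04) × (1055.12−1033.04) + 151 = 49/316.20 × 22.08 + 151 ≈ 154.42 → 154.
PM10: 235 lies in 155–254, so I_lo=101, I_hi=150, C_lo=155, C_hi=254.
(150−101)/(254−155) × (235−155) + 101 = 49/99 × 80 + 101 ≈ 140.60 → 141.
PM2.5: 353.3 lies in 270.8–362.7, so I_lo=201, I_hi=300, C_lo=270.8, C_hi=362.7.
(300−201)/(362.7−270.8) × (353.3−270.8) + 201 = 99/91.9 × 82.5 + 201 ≈ 289.87 → 290.
SO₂ 532: bracket 353–539 → index 101–150; slope 49/186, offset 179.
AQI = 101 + 49/186·179 ≈ 148.16 ⇒ 148.
CO: 15.97 ∈ [14.13, 26.82] ↔ index [51, 100].
51 + (15.97−14.13)·(100−51)/(26.82−14.13) = 51 + 1.84·49/12.69 ≈ 58.10, so AQI = 58.
Sub-indices: O₃→193, NO₂→154, PM10→141, PM2.5→290, SO₂→148, CO→58. Ranked high→low: 290, 193, 154, 148, 141, 58. Second-highest sub-index = 193.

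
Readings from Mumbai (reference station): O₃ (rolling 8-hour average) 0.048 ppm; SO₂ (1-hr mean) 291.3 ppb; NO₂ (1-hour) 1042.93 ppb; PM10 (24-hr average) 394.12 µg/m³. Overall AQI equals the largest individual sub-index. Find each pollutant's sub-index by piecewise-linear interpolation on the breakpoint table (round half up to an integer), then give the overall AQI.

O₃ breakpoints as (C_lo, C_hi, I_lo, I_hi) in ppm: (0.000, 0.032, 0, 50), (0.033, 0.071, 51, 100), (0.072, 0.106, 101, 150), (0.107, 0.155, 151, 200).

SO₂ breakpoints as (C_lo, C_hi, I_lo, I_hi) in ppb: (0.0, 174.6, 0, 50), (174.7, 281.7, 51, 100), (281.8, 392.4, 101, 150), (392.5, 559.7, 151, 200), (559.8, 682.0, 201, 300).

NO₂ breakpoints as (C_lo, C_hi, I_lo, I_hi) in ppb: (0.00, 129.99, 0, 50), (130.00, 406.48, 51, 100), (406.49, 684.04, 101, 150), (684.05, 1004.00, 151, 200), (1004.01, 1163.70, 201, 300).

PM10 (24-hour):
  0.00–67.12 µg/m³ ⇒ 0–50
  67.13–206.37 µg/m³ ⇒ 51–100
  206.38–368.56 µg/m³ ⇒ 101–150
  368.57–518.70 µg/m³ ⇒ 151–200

225

O₃ 0.048: bracket 0.033–0.071 → index 51–100; slope 49/0.038, offset 0.015.
AQI = 51 + 49/0.038·0.015 ≈ 70.34 ⇒ 70.
SO₂: row 281.8–392.4 (AQI 101–150). (150−101)·(291.3−281.8)/(392.4−281.8) + 101 = 49·9.5/110.6 + 101 ≈ 105.21 → 105.
NO₂ 1042.93: bracket 1004.01–1163.70 → index 201–300; slope 99/159.69, offset 38.92.
AQI = 201 + 99/159.69·38.92 ≈ 225.13 ⇒ 225.
PM10: 394.12 ∈ [368.57, 518.70] ↔ index [151, 200].
151 + (394.12−368.57)·(200−151)/(518.70−368.57) = 151 + 25.55·49/150.13 ≈ 159.34, so AQI = 159.
Sub-indices: O₃→70, SO₂→105, NO₂→225, PM10→159. Overall AQI = max = 225; dominant pollutant is NO₂.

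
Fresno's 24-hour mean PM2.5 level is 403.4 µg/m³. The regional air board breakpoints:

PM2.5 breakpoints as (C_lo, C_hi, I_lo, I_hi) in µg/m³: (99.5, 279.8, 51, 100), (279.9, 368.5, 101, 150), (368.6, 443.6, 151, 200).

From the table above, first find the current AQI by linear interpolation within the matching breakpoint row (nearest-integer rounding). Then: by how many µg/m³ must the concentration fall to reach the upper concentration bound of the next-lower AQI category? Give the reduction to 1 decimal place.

34.9

PM2.5 403.4: bracket 368.6–443.6 → index 151–200; slope 49/75.0, offset 34.8.
AQI = 151 + 49/75.0·34.8 ≈ 173.74 ⇒ 174.
Current AQI 174 is in the Unhealthy range (151–200). The next-lower category tops out at AQI 150, whose upper concentration bound is 368.5 µg/m³.
Reduction needed = 403.4 − 368.5 = 34.9 µg/m³.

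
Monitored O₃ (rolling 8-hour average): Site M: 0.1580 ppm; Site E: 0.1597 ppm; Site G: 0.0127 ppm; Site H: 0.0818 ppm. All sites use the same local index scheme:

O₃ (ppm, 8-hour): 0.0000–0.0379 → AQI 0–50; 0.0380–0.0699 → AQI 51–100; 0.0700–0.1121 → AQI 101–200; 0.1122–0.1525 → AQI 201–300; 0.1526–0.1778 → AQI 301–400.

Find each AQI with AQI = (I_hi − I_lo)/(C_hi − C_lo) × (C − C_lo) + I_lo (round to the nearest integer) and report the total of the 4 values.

Site M: 0.1580 lies in 0.1526–0.1778, so I_lo=301, I_hi=400, C_lo=0.1526, C_hi=0.1778.
(400−301)/(0.1778−0.1526) × (0.1580−0.1526) + 301 = 99/0.0252 × 0.0054 + 301 ≈ 322.21 → 322.
Site E: 0.1597 lies in 0.1526–0.1778, so I_lo=301, I_hi=400, C_lo=0.1526, C_hi=0.1778.
(400−301)/(0.1778−0.1526) × (0.1597−0.1526) + 301 = 99/0.0252 × 0.0071 + 301 ≈ 328.89 → 329.
Site G: 0.0127 lies in 0.0000–0.0379, so I_lo=0, I_hi=50, C_lo=0.0000, C_hi=0.0379.
(50−0)/(0.0379−0.0000) × (0.0127−0.0000) + 0 = 50/0.0379 × 0.0127 + 0 ≈ 16.75 → 17.
Site H: 0.0818 ∈ [0.0700, 0.1121] ↔ index [101, 200].
101 + (0.0818−0.0700)·(200−101)/(0.1121−0.0700) = 101 + 0.0118·99/0.0421 ≈ 128.75, so AQI = 129.
AQIs: Site M=322, Site E=329, Site G=17, Site H=129. Sum = 322 + 329 + 17 + 129 = 797.

797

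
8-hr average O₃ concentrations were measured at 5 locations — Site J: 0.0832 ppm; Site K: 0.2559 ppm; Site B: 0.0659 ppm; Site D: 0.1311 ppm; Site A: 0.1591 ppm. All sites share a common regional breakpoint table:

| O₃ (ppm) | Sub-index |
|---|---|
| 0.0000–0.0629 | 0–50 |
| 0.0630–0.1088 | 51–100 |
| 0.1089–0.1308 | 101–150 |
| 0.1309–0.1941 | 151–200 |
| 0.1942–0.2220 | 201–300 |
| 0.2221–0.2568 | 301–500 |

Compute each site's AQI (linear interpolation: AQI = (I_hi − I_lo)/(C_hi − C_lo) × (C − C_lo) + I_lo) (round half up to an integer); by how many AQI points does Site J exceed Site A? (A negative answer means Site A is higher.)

-100

Site J: row 0.0630–0.1088 (AQI 51–100). (100−51)·(0.0832−0.0630)/(0.1088−0.0630) + 51 = 49·0.0202/0.0458 + 51 ≈ 72.61 → 73.
Site K: 0.2559 ∈ [0.2221, 0.2568] ↔ index [301, 500].
301 + (0.2559−0.2221)·(500−301)/(0.2568−0.2221) = 301 + 0.0338·199/0.0347 ≈ 494.84, so AQI = 495.
Site B: row 0.0630–0.1088 (AQI 51–100). (100−51)·(0.0659−0.0630)/(0.1088−0.0630) + 51 = 49·0.0029/0.0458 + 51 ≈ 54.10 → 54.
Site D: 0.1311 ∈ [0.1309, 0.1941] ↔ index [151, 200].
151 + (0.1311−0.1309)·(200−151)/(0.1941−0.1309) = 151 + 0.0002·49/0.0632 ≈ 151.16, so AQI = 151.
Site A 0.1591: bracket 0.1309–0.1941 → index 151–200; slope 49/0.0632, offset 0.0282.
AQI = 151 + 49/0.0632·0.0282 ≈ 172.86 ⇒ 173.
AQIs: Site J=73, Site K=495, Site B=54, Site D=151, Site A=173. Site J (73) − Site A (173) = -100.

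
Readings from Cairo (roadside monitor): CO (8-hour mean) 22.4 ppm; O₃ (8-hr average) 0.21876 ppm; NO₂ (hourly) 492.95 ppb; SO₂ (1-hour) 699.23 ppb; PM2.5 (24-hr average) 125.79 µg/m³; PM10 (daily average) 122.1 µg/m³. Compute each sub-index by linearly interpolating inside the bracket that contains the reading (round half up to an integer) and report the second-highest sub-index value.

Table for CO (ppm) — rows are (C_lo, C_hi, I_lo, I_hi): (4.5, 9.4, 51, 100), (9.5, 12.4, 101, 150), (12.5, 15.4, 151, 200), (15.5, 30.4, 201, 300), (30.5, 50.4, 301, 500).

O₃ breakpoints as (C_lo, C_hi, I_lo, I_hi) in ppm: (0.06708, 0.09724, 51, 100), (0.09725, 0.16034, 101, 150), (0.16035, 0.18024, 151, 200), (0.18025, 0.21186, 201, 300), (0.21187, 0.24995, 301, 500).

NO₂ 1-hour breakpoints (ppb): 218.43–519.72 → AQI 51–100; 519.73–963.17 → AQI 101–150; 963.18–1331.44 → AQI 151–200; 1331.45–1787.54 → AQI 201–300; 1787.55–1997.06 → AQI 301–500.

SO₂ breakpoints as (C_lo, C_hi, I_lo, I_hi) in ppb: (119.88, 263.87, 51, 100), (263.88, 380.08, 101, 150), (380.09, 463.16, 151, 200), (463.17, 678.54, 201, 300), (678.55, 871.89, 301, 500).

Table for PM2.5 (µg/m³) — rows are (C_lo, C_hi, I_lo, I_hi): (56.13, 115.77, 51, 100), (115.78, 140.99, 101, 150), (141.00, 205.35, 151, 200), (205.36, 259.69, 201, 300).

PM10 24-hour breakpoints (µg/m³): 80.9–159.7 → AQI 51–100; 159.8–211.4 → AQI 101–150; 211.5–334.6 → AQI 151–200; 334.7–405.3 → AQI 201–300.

322

CO: row 15.5–30.4 (AQI 201–300). (300−201)·(22.4−15.5)/(30.4−15.5) + 201 = 99·6.9/14.9 + 201 ≈ 246.85 → 247.
O₃: 0.21876 ∈ [0.21187, 0.24995] ↔ index [301, 500].
301 + (0.21876−0.21187)·(500−301)/(0.24995−0.21187) = 301 + 0.00689·199/0.03808 ≈ 337.01, so AQI = 337.
NO₂: 492.95 lies in 218.43–519.72, so I_lo=51, I_hi=100, C_lo=218.43, C_hi=519.72.
(100−51)/(519.72−218.43) × (492.95−218.43) + 51 = 49/301.29 × 274.52 + 51 ≈ 95.65 → 96.
SO₂: row 678.55–871.89 (AQI 301–500). (500−301)·(699.23−678.55)/(871.89−678.55) + 301 = 199·20.68/193.34 + 301 ≈ 322.29 → 322.
PM2.5: row 115.78–140.99 (AQI 101–150). (150−101)·(125.79−115.78)/(140.99−115.78) + 101 = 49·10.01/25.21 + 101 ≈ 120.46 → 120.
PM10: 122.1 lies in 80.9–159.7, so I_lo=51, I_hi=100, C_lo=80.9, C_hi=159.7.
(100−51)/(159.7−80.9) × (122.1−80.9) + 51 = 49/78.8 × 41.2 + 51 ≈ 76.62 → 77.
Sub-indices: CO→247, O₃→337, NO₂→96, SO₂→322, PM2.5→120, PM10→77. Ranked high→low: 337, 322, 247, 120, 96, 77. Second-highest sub-index = 322.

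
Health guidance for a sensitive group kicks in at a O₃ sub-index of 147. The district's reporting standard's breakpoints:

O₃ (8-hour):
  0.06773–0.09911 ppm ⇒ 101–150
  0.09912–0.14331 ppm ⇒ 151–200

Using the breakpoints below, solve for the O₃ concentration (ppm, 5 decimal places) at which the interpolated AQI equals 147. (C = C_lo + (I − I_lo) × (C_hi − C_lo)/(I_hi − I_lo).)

AQI 147 lies in the 101–150 band, which corresponds to 0.06773–0.09911 ppm.
C = 0.06773 + (147−101)×(0.09911−0.06773)/(150−101) = 0.06773 + 46×0.03138/49 ≈ 0.0971888 ppm → 0.09719 ppm to 5 dp.

0.09719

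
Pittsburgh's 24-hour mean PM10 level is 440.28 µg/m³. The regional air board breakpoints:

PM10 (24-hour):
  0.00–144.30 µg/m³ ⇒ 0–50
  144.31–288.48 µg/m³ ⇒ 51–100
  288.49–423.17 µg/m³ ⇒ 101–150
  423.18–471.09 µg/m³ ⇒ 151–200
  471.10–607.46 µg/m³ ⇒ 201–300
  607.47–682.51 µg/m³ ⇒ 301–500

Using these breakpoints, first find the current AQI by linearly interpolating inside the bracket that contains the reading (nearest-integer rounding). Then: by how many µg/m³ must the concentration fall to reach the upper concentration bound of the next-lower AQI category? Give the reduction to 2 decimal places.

17.11

PM10: row 423.18–471.09 (AQI 151–200). (200−151)·(440.28−423.18)/(471.09−423.18) + 151 = 49·17.10/47.91 + 151 ≈ 168.49 → 168.
Current AQI 168 is in the Unhealthy range (151–200). The next-lower category tops out at AQI 150, whose upper concentration bound is 423.17 µg/m³.
Reduction needed = 440.28 − 423.17 = 17.11 µg/m³.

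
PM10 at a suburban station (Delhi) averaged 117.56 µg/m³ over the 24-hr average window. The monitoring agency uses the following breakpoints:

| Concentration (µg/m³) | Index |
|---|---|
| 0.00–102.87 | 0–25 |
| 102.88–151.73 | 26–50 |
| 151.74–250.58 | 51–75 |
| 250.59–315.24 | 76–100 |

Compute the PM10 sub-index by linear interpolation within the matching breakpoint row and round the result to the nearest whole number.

PM10 117.56: bracket 102.88–151.73 → index 26–50; slope 24/48.85, offset 14.68.
AQI = 26 + 24/48.85·14.68 ≈ 33.21 ⇒ 33.

33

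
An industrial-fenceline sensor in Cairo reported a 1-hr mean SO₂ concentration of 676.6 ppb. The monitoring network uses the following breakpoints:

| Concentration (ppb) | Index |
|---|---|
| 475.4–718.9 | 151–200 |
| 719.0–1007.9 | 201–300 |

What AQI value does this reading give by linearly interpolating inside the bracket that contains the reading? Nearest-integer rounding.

191

SO₂ 676.6: bracket 475.4–718.9 → index 151–200; slope 49/243.5, offset 201.2.
AQI = 151 + 49/243.5·201.2 ≈ 191.49 ⇒ 191.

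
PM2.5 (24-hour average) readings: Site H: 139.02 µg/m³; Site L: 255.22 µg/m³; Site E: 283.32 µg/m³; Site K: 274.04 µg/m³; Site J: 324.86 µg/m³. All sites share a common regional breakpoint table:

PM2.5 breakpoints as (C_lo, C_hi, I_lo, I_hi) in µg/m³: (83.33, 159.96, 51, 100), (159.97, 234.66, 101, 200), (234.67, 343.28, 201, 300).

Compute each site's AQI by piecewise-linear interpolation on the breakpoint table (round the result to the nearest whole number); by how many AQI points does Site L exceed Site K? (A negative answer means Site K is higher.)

Site H: 139.02 lies in 83.33–159.96, so I_lo=51, I_hi=100, C_lo=83.33, C_hi=159.96.
(100−51)/(159.96−83.33) × (139.02−83.33) + 51 = 49/76.63 × 55.69 + 51 ≈ 86.61 → 87.
Site L: 255.22 lies in 234.67–343.28, so I_lo=201, I_hi=300, C_lo=234.67, C_hi=343.28.
(300−201)/(343.28−234.67) × (255.22−234.67) + 201 = 99/108.61 × 20.55 + 201 ≈ 219.73 → 220.
Site E: row 234.67–343.28 (AQI 201–300). (300−201)·(283.32−234.67)/(343.28−234.67) + 201 = 99·48.65/108.61 + 201 ≈ 245.35 → 245.
Site K: 274.04 lies in 234.67–343.28, so I_lo=201, I_hi=300, C_lo=234.67, C_hi=343.28.
(300−201)/(343.28−234.67) × (274.04−234.67) + 201 = 99/108.61 × 39.37 + 201 ≈ 236.89 → 237.
Site J: 324.86 ∈ [234.67, 343.28] ↔ index [201, 300].
201 + (324.86−234.67)·(300−201)/(343.28−234.67) = 201 + 90.19·99/108.61 ≈ 283.21, so AQI = 283.
AQIs: Site H=87, Site L=220, Site E=245, Site K=237, Site J=283. Site L (220) − Site K (237) = -17.

-17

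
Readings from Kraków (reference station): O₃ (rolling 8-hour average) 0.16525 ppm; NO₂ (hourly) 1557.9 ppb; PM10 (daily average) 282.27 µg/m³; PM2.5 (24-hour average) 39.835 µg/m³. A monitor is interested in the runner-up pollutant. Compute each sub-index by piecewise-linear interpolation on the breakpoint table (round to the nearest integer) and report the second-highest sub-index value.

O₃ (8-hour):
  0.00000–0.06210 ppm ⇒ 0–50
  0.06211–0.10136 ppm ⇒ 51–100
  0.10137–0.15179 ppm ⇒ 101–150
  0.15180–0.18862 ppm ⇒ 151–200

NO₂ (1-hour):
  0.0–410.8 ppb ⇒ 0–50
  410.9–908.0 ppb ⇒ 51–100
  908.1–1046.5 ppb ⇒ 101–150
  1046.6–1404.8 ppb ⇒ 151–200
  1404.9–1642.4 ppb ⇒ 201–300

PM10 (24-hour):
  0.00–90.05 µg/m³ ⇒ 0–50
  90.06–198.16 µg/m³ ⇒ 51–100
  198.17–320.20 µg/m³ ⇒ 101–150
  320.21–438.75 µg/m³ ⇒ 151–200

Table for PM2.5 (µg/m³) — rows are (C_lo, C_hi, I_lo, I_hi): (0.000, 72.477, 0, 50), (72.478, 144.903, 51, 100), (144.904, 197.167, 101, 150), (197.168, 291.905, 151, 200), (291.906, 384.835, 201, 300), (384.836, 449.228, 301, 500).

O₃: 0.16525 lies in 0.15180–0.18862, so I_lo=151, I_hi=200, C_lo=0.15180, C_hi=0.18862.
(200−151)/(0.18862−0.15180) × (0.16525−0.15180) + 151 = 49/0.03682 × 0.01345 + 151 ≈ 168.90 → 169.
NO₂ 1557.9: bracket 1404.9–1642.4 → index 201–300; slope 99/237.5, offset 153.0.
AQI = 201 + 99/237.5·153.0 ≈ 264.78 ⇒ 265.
PM10: row 198.17–320.20 (AQI 101–150). (150−101)·(282.27−198.17)/(320.20−198.17) + 101 = 49·84.10/122.03 + 101 ≈ 134.77 → 135.
PM2.5: row 0.000–72.477 (AQI 0–50). (50−0)·(39.835−0.000)/(72.477−0.000) + 0 = 50·39.835/72.477 + 0 ≈ 27.48 → 27.
Sub-indices: O₃→169, NO₂→265, PM10→135, PM2.5→27. Ranked high→low: 265, 169, 135, 27. Second-highest sub-index = 169.

169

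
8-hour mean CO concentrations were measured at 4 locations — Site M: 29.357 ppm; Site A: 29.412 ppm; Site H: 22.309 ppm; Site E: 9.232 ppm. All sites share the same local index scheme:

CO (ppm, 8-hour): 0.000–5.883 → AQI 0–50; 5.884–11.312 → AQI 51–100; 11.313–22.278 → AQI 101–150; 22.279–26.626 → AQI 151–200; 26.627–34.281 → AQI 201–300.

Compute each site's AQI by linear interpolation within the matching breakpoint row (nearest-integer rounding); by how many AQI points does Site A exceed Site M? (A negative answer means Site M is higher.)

Site M: 29.357 lies in 26.627–34.281, so I_lo=201, I_hi=300, C_lo=26.627, C_hi=34.281.
(300−201)/(34.281−26.627) × (29.357−26.627) + 201 = 99/7.654 × 2.730 + 201 ≈ 236.31 → 236.
Site A 29.412: bracket 26.627–34.281 → index 201–300; slope 99/7.654, offset 2.785.
AQI = 201 + 99/7.654·2.785 ≈ 237.02 ⇒ 237.
Site H: row 22.279–26.626 (AQI 151–200). (200−151)·(22.309−22.279)/(26.626−22.279) + 151 = 49·0.030/4.347 + 151 ≈ 151.34 → 151.
Site E: 9.232 lies in 5.884–11.312, so I_lo=51, I_hi=100, C_lo=5.884, C_hi=11.312.
(100−51)/(11.312−5.884) × (9.232−5.884) + 51 = 49/5.428 × 3.348 + 51 ≈ 81.22 → 81.
AQIs: Site M=236, Site A=237, Site H=151, Site E=81. Site A (237) − Site M (236) = 1.

1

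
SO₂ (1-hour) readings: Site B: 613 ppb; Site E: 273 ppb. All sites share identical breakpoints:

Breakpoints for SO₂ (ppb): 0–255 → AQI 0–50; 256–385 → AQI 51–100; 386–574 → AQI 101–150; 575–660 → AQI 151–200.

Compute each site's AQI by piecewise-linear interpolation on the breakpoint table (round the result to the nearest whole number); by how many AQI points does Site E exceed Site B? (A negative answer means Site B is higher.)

Site B: row 575–660 (AQI 151–200). (200−151)·(613−575)/(660−575) + 151 = 49·38/85 + 151 ≈ 172.91 → 173.
Site E: 273 lies in 256–385, so I_lo=51, I_hi=100, C_lo=256, C_hi=385.
(100−51)/(385−256) × (273−256) + 51 = 49/129 × 17 + 51 ≈ 57.46 → 57.
AQIs: Site B=173, Site E=57. Site E (57) − Site B (173) = -116.

-116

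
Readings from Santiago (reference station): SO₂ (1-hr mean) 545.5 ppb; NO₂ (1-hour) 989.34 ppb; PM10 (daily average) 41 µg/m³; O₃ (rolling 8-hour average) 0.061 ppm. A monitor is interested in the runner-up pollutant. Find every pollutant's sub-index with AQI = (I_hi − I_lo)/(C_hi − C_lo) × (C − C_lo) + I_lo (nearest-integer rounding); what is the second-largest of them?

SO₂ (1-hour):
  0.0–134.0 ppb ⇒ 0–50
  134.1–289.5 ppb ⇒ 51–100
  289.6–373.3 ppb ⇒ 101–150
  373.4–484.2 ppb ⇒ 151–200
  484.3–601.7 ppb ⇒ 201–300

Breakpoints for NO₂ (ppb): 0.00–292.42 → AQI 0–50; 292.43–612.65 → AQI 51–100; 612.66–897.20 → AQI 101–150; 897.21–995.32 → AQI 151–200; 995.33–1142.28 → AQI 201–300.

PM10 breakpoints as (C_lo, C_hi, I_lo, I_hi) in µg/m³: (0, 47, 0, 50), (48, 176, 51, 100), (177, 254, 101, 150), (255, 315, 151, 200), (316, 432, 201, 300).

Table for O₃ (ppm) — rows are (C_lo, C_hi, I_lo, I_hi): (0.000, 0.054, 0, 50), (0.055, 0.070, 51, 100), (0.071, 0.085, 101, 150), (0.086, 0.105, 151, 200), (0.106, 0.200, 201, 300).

197

SO₂: row 484.3–601.7 (AQI 201–300). (300−201)·(545.5−484.3)/(601.7−484.3) + 201 = 99·61.2/117.4 + 201 ≈ 252.61 → 253.
NO₂: row 897.21–995.32 (AQI 151–200). (200−151)·(989.34−897.21)/(995.32−897.21) + 151 = 49·92.13/98.11 + 151 ≈ 197.01 → 197.
PM10: row 0–47 (AQI 0–50). (50−0)·(41−0)/(47−0) + 0 = 50·41/47 + 0 ≈ 43.62 → 44.
O₃: row 0.055–0.070 (AQI 51–100). (100−51)·(0.061−0.055)/(0.070−0.055) + 51 = 49·0.006/0.015 + 51 ≈ 70.60 → 71.
Sub-indices: SO₂→253, NO₂→197, PM10→44, O₃→71. Ranked high→low: 253, 197, 71, 44. Second-highest sub-index = 197.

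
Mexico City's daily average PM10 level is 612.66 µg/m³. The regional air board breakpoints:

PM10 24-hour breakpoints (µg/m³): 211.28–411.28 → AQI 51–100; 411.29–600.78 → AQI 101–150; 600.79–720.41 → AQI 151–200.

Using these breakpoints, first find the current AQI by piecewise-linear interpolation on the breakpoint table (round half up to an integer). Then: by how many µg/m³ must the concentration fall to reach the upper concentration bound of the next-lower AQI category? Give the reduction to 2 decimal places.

11.88

PM10 612.66: bracket 600.79–720.41 → index 151–200; slope 49/119.62, offset 11.87.
AQI = 151 + 49/119.62·11.87 ≈ 155.86 ⇒ 156.
Current AQI 156 is in the Unhealthy range (151–200). The next-lower category tops out at AQI 150, whose upper concentration bound is 600.78 µg/m³.
Reduction needed = 612.66 − 600.78 = 11.88 µg/m³.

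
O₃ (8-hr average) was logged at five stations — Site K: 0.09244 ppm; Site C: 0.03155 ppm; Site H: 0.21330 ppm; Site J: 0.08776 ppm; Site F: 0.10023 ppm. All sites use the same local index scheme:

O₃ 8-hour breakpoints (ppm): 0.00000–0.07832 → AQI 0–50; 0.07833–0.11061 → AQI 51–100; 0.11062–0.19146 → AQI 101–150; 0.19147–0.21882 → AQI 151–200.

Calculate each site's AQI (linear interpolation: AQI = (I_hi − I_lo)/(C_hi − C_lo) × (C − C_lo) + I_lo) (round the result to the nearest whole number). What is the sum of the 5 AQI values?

431

Site K 0.09244: bracket 0.07833–0.11061 → index 51–100; slope 49/0.03228, offset 0.01411.
AQI = 51 + 49/0.03228·0.01411 ≈ 72.42 ⇒ 72.
Site C: 0.03155 lies in 0.00000–0.07832, so I_lo=0, I_hi=50, C_lo=0.00000, C_hi=0.07832.
(50−0)/(0.07832−0.00000) × (0.03155−0.00000) + 0 = 50/0.07832 × 0.03155 + 0 ≈ 20.14 → 20.
Site H: 0.21330 lies in 0.19147–0.21882, so I_lo=151, I_hi=200, C_lo=0.19147, C_hi=0.21882.
(200−151)/(0.21882−0.19147) × (0.21330−0.19147) + 151 = 49/0.02735 × 0.02183 + 151 ≈ 190.11 → 190.
Site J: 0.08776 ∈ [0.07833, 0.11061] ↔ index [51, 100].
51 + (0.08776−0.07833)·(100−51)/(0.11061−0.07833) = 51 + 0.00943·49/0.03228 ≈ 65.31, so AQI = 65.
Site F 0.10023: bracket 0.07833–0.11061 → index 51–100; slope 49/0.03228, offset 0.02190.
AQI = 51 + 49/0.03228·0.02190 ≈ 84.24 ⇒ 84.
AQIs: Site K=72, Site C=20, Site H=190, Site J=65, Site F=84. Sum = 72 + 20 + 190 + 65 + 84 = 431.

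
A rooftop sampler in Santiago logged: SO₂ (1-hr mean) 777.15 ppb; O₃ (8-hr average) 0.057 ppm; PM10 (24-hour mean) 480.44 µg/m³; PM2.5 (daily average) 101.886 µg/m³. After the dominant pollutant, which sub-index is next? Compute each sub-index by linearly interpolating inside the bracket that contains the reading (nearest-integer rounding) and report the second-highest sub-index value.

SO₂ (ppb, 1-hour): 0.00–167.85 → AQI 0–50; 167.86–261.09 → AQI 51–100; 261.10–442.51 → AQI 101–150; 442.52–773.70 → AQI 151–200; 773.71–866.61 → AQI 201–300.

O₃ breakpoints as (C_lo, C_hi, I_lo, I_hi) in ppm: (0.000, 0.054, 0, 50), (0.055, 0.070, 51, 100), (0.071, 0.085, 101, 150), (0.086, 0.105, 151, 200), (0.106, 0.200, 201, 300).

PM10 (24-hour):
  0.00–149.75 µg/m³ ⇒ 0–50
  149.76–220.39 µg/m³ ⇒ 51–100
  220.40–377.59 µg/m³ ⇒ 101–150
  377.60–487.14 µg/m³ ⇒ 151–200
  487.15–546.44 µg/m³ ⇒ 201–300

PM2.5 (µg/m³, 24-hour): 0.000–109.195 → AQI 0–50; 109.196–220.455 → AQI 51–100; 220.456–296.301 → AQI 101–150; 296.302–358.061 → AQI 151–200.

SO₂: 777.15 ∈ [773.71, 866.61] ↔ index [201, 300].
201 + (777.15−773.71)·(300−201)/(866.61−773.71) = 201 + 3.44·99/92.90 ≈ 204.67, so AQI = 205.
O₃: 0.057 ∈ [0.055, 0.070] ↔ index [51, 100].
51 + (0.057−0.055)·(100−51)/(0.070−0.055) = 51 + 0.002·49/0.015 ≈ 57.53, so AQI = 58.
PM10: 480.44 ∈ [377.60, 487.14] ↔ index [151, 200].
151 + (480.44−377.60)·(200−151)/(487.14−377.60) = 151 + 102.84·49/109.54 ≈ 197.00, so AQI = 197.
PM2.5: row 0.000–109.195 (AQI 0–50). (50−0)·(101.886−0.000)/(109.195−0.000) + 0 = 50·101.886/109.195 + 0 ≈ 46.65 → 47.
Sub-indices: SO₂→205, O₃→58, PM10→197, PM2.5→47. Ranked high→low: 205, 197, 58, 47. Second-highest sub-index = 197.

197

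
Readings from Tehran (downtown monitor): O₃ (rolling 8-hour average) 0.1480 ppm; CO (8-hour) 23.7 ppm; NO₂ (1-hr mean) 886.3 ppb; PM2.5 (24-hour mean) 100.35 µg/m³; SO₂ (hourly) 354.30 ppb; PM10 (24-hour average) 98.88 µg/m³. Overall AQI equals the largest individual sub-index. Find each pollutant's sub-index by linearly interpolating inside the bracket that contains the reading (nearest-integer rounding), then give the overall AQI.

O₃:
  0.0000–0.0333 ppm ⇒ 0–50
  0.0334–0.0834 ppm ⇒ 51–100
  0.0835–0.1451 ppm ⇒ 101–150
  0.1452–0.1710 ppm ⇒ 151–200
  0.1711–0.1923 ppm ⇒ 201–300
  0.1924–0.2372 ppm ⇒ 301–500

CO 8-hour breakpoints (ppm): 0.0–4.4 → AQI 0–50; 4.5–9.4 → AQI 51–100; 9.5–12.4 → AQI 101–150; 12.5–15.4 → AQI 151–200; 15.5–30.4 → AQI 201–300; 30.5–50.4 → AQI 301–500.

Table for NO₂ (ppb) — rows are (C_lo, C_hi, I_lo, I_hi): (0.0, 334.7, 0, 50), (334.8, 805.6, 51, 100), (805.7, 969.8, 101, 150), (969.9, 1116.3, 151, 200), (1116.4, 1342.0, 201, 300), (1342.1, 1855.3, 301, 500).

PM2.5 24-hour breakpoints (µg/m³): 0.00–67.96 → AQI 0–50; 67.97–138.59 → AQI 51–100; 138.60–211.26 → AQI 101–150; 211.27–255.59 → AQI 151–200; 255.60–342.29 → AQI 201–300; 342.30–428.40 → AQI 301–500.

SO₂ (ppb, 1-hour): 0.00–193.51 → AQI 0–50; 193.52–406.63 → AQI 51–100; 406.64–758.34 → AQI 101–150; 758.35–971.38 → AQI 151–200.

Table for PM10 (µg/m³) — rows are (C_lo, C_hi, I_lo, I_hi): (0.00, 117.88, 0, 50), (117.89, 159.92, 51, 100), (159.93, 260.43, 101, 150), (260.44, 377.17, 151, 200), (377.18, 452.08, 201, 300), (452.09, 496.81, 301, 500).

255

O₃: 0.1480 lies in 0.1452–0.1710, so I_lo=151, I_hi=200, C_lo=0.1452, C_hi=0.1710.
(200−151)/(0.1710−0.1452) × (0.1480−0.1452) + 151 = 49/0.0258 × 0.0028 + 151 ≈ 156.32 → 156.
CO: row 15.5–30.4 (AQI 201–300). (300−201)·(23.7−15.5)/(30.4−15.5) + 201 = 99·8.2/14.9 + 201 ≈ 255.48 → 255.
NO₂: 886.3 lies in 805.7–969.8, so I_lo=101, I_hi=150, C_lo=805.7, C_hi=969.8.
(150−101)/(969.8−805.7) × (886.3−805.7) + 101 = 49/164.1 × 80.6 + 101 ≈ 125.07 → 125.
PM2.5: 100.35 lies in 67.97–138.59, so I_lo=51, I_hi=100, C_lo=67.97, C_hi=138.59.
(100−51)/(138.59−67.97) × (100.35−67.97) + 51 = 49/70.62 × 32.38 + 51 ≈ 73.47 → 73.
SO₂: 354.30 lies in 193.52–406.63, so I_lo=51, I_hi=100, C_lo=193.52, C_hi=406.63.
(100−51)/(406.63−193.52) × (354.30−193.52) + 51 = 49/213.11 × 160.78 + 51 ≈ 87.97 → 88.
PM10: 98.88 lies in 0.00–117.88, so I_lo=0, I_hi=50, C_lo=0.00, C_hi=117.88.
(50−0)/(117.88−0.00) × (98.88−0.00) + 0 = 50/117.88 × 98.88 + 0 ≈ 41.94 → 42.
Sub-indices: O₃→156, CO→255, NO₂→125, PM2.5→73, SO₂→88, PM10→42. Overall AQI = max = 255; dominant pollutant is CO.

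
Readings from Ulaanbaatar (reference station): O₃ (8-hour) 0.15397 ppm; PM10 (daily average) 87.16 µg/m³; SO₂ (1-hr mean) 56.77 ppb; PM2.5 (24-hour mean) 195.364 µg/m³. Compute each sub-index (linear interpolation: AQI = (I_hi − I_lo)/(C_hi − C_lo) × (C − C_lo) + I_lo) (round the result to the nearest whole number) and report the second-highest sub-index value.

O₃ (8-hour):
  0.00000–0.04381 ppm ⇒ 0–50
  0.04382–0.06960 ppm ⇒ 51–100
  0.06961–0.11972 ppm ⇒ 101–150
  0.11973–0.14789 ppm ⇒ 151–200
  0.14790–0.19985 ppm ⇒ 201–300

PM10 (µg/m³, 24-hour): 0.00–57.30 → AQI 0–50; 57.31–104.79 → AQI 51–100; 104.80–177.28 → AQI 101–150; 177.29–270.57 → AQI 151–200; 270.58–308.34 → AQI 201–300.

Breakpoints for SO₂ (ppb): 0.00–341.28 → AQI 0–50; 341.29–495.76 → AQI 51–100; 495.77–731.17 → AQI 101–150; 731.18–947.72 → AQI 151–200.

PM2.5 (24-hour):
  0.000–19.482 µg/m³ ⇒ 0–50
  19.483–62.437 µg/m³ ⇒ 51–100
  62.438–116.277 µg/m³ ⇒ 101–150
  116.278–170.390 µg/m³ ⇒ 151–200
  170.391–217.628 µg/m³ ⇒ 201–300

213

O₃: row 0.14790–0.19985 (AQI 201–300). (300−201)·(0.15397−0.14790)/(0.19985−0.14790) + 201 = 99·0.00607/0.05195 + 201 ≈ 212.57 → 213.
PM10: row 57.31–104.79 (AQI 51–100). (100−51)·(87.16−57.31)/(104.79−57.31) + 51 = 49·29.85/47.48 + 51 ≈ 81.81 → 82.
SO₂: 56.77 ∈ [0.00, 341.28] ↔ index [0, 50].
0 + (56.77−0.00)·(50−0)/(341.28−0.00) = 0 + 56.77·50/341.28 ≈ 8.32, so AQI = 8.
PM2.5: 195.364 lies in 170.391–217.628, so I_lo=201, I_hi=300, C_lo=170.391, C_hi=217.628.
(300−201)/(217.628−170.391) × (195.364−170.391) + 201 = 99/47.237 × 24.973 + 201 ≈ 253.34 → 253.
Sub-indices: O₃→213, PM10→82, SO₂→8, PM2.5→253. Ranked high→low: 253, 213, 82, 8. Second-highest sub-index = 213.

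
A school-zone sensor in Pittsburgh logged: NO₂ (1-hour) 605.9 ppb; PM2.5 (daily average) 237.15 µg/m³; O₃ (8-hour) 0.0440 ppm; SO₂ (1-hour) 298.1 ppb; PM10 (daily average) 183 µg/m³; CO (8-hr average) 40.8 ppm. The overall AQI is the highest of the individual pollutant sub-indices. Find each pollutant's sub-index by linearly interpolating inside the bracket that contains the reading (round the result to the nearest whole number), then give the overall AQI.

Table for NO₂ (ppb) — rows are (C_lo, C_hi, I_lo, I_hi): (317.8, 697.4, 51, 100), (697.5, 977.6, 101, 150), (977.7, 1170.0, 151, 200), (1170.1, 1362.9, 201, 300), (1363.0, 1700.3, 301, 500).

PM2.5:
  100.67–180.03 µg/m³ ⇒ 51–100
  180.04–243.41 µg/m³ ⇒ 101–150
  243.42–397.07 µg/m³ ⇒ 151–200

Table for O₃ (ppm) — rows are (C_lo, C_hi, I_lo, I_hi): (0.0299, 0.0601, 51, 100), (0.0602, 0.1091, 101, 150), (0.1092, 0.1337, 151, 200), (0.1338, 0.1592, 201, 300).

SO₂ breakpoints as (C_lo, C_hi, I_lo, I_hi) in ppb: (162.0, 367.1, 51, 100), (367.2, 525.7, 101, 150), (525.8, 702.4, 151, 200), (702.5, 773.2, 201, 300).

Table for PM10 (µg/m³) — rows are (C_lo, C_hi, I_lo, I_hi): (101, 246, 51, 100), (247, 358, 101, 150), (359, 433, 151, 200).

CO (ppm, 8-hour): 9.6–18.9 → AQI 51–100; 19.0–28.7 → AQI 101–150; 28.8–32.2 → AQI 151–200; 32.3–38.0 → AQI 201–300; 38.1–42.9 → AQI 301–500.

NO₂: row 317.8–697.4 (AQI 51–100). (100−51)·(605.9−317.8)/(697.4−317.8) + 51 = 49·288.1/379.6 + 51 ≈ 88.19 → 88.
PM2.5 237.15: bracket 180.04–243.41 → index 101–150; slope 49/63.37, offset 57.11.
AQI = 101 + 49/63.37·57.11 ≈ 145.16 ⇒ 145.
O₃: 0.0440 lies in 0.0299–0.0601, so I_lo=51, I_hi=100, C_lo=0.0299, C_hi=0.0601.
(100−51)/(0.0601−0.0299) × (0.0440−0.0299) + 51 = 49/0.0302 × 0.0141 + 51 ≈ 73.88 → 74.
SO₂ 298.1: bracket 162.0–367.1 → index 51–100; slope 49/205.1, offset 136.1.
AQI = 51 + 49/205.1·136.1 ≈ 83.52 ⇒ 84.
PM10: 183 ∈ [101, 246] ↔ index [51, 100].
51 + (183−101)·(100−51)/(246−101) = 51 + 82·49/145 ≈ 78.71, so AQI = 79.
CO: 40.8 lies in 38.1–42.9, so I_lo=301, I_hi=500, C_lo=38.1, C_hi=42.9.
(500−301)/(42.9−38.1) × (40.8−38.1) + 301 = 199/4.8 × 2.7 + 301 ≈ 412.94 → 413.
Sub-indices: NO₂→88, PM2.5→145, O₃→74, SO₂→84, PM10→79, CO→413. Overall AQI = max = 413; dominant pollutant is CO.

413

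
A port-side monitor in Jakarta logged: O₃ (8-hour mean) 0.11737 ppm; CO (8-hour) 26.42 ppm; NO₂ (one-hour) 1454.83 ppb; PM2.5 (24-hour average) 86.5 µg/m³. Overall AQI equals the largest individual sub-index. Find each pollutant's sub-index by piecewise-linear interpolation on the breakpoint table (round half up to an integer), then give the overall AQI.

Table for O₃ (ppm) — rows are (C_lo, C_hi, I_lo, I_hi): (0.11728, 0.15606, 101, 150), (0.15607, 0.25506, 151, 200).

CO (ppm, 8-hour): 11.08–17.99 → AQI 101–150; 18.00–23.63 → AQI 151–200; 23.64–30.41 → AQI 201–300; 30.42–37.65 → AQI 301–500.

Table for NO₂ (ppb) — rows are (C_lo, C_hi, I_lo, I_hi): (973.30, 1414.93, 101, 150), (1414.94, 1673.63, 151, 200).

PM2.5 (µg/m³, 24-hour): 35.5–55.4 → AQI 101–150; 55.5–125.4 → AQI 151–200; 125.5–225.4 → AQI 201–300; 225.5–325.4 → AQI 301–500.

242

O₃: 0.11737 lies in 0.11728–0.15606, so I_lo=101, I_hi=150, C_lo=0.11728, C_hi=0.15606.
(150−101)/(0.15606−0.11728) × (0.11737−0.11728) + 101 = 49/0.03878 × 0.00009 + 101 ≈ 101.11 → 101.
CO 26.42: bracket 23.64–30.41 → index 201–300; slope 99/6.77, offset 2.78.
AQI = 201 + 99/6.77·2.78 ≈ 241.65 ⇒ 242.
NO₂: 1454.83 ∈ [1414.94, 1673.63] ↔ index [151, 200].
151 + (1454.83−1414.94)·(200−151)/(1673.63−1414.94) = 151 + 39.89·49/258.69 ≈ 158.56, so AQI = 159.
PM2.5 86.5: bracket 55.5–125.4 → index 151–200; slope 49/69.9, offset 31.0.
AQI = 151 + 49/69.9·31.0 ≈ 172.73 ⇒ 173.
Sub-indices: O₃→101, CO→242, NO₂→159, PM2.5→173. Overall AQI = max = 242; dominant pollutant is CO.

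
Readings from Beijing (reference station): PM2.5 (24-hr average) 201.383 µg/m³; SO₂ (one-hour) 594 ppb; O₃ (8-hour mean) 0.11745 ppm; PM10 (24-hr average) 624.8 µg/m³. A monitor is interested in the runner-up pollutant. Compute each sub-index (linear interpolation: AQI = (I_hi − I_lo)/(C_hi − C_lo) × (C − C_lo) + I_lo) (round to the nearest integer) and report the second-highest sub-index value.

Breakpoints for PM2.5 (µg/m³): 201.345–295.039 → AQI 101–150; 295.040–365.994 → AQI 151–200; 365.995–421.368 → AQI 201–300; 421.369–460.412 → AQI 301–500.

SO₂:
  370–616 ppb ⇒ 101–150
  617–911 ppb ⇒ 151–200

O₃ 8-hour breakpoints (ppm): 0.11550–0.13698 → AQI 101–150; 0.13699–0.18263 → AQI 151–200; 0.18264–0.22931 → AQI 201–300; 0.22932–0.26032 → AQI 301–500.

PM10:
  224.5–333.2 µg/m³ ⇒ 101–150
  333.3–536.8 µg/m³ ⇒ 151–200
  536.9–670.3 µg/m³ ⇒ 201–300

PM2.5: 201.383 ∈ [201.345, 295.039] ↔ index [101, 150].
101 + (201.383−201.345)·(150−101)/(295.039−201.345) = 101 + 0.038·49/93.694 ≈ 101.02, so AQI = 101.
SO₂: row 370–616 (AQI 101–150). (150−101)·(594−370)/(616−370) + 101 = 49·224/246 + 101 ≈ 145.62 → 146.
O₃: 0.11745 ∈ [0.11550, 0.13698] ↔ index [101, 150].
101 + (0.11745−0.11550)·(150−101)/(0.13698−0.11550) = 101 + 0.00195·49/0.02148 ≈ 105.45, so AQI = 105.
PM10: 624.8 lies in 536.9–670.3, so I_lo=201, I_hi=300, C_lo=536.9, C_hi=670.3.
(300−201)/(670.3−536.9) × (624.8−536.9) + 201 = 99/133.4 × 87.9 + 201 ≈ 266.23 → 266.
Sub-indices: PM2.5→101, SO₂→146, O₃→105, PM10→266. Ranked high→low: 266, 146, 105, 101. Second-highest sub-index = 146.

146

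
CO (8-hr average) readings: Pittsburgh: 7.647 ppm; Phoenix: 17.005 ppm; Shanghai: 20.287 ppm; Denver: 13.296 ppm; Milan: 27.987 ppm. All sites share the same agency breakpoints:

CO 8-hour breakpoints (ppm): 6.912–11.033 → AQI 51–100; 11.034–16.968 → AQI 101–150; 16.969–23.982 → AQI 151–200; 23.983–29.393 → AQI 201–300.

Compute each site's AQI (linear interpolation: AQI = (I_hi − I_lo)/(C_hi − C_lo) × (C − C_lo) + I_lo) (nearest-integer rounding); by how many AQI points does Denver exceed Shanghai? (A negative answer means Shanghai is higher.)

-54

Pittsburgh: row 6.912–11.033 (AQI 51–100). (100−51)·(7.647−6.912)/(11.033−6.912) + 51 = 49·0.735/4.121 + 51 ≈ 59.74 → 60.
Phoenix: 17.005 lies in 16.969–23.982, so I_lo=151, I_hi=200, C_lo=16.969, C_hi=23.982.
(200−151)/(23.982−16.969) × (17.005−16.969) + 151 = 49/7.013 × 0.036 + 151 ≈ 151.25 → 151.
Shanghai: 20.287 lies in 16.969–23.982, so I_lo=151, I_hi=200, C_lo=16.969, C_hi=23.982.
(200−151)/(23.982−16.969) × (20.287−16.969) + 151 = 49/7.013 × 3.318 + 151 ≈ 174.18 → 174.
Denver: 13.296 lies in 11.034–16.968, so I_lo=101, I_hi=150, C_lo=11.034, C_hi=16.968.
(150−101)/(16.968−11.034) × (13.296−11.034) + 101 = 49/5.934 × 2.262 + 101 ≈ 119.68 → 120.
Milan: row 23.983–29.393 (AQI 201–300). (300−201)·(27.987−23.983)/(29.393−23.983) + 201 = 99·4.004/5.410 + 201 ≈ 274.27 → 274.
AQIs: Pittsburgh=60, Phoenix=151, Shanghai=174, Denver=120, Milan=274. Denver (120) − Shanghai (174) = -54.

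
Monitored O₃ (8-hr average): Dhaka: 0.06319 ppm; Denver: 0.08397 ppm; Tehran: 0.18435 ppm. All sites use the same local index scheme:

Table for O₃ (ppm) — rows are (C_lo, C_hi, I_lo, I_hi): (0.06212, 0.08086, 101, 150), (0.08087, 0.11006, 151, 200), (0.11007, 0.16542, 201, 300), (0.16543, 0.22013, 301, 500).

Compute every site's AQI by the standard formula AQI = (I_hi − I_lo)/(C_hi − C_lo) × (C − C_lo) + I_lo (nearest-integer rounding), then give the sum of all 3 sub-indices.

Dhaka: row 0.06212–0.08086 (AQI 101–150). (150−101)·(0.06319−0.06212)/(0.08086−0.06212) + 101 = 49·0.00107/0.01874 + 101 ≈ 103.80 → 104.
Denver: row 0.08087–0.11006 (AQI 151–200). (200−151)·(0.08397−0.08087)/(0.11006−0.08087) + 151 = 49·0.00310/0.02919 + 151 ≈ 156.20 → 156.
Tehran: row 0.16543–0.22013 (AQI 301–500). (500−301)·(0.18435−0.16543)/(0.22013−0.16543) + 301 = 199·0.01892/0.05470 + 301 ≈ 369.83 → 370.
AQIs: Dhaka=104, Denver=156, Tehran=370. Sum = 104 + 156 + 370 = 630.

630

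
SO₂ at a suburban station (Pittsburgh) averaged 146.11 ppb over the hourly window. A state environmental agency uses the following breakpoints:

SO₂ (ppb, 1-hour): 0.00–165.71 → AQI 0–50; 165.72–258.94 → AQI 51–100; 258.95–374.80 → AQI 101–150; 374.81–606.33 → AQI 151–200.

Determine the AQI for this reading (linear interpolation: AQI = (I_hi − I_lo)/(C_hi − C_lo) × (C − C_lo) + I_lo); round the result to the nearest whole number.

SO₂: 146.11 lies in 0.00–165.71, so I_lo=0, I_hi=50, C_lo=0.00, C_hi=165.71.
(50−0)/(165.71−0.00) × (146.11−0.00) + 0 = 50/165.71 × 146.11 + 0 ≈ 44.09 → 44.
AQI 44 falls in the Good category.

44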